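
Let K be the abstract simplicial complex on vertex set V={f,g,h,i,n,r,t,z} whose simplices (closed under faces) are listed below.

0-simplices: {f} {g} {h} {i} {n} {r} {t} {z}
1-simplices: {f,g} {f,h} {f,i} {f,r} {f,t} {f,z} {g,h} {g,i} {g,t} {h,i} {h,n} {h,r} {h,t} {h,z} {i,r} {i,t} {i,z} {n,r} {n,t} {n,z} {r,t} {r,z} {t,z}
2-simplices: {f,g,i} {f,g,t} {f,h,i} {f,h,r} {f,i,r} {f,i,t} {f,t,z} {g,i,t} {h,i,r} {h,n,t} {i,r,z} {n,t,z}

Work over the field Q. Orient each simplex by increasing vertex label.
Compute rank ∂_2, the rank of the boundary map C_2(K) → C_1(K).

n_0=8 n_1=23 n_2=12  [Q]
∂1: piv[fg,fh,fi,fr,ft,fz,hn] rk=7  ker:gh,gi,gt,hi,hr,ht,hz,ir,it,iz,nr,nt,nz,rt,rz,tz
∂2: piv[fgi,fgt,fhi,fhr,fir,fit,ftz,hnt,irz,ntz] rk=10  ker:git,hir
rk∂_2=10

rank∂_2=10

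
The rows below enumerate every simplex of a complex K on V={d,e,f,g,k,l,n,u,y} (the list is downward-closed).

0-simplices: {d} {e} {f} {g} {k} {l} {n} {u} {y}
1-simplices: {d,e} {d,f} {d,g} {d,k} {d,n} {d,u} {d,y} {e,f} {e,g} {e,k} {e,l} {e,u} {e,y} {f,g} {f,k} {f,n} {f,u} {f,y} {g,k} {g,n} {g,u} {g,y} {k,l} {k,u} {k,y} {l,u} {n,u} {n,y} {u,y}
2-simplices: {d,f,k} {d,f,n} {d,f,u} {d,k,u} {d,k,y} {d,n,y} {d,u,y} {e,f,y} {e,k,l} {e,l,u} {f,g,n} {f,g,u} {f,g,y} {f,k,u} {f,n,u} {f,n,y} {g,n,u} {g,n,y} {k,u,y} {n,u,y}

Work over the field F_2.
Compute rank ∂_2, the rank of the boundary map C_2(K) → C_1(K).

n_0=9 n_1=29 n_2=20  [Z2]
∂1: piv[de,df,dg,dk,dn,du,dy,el] rk=8  ker:ef,eg,ek,eu,ey,fg,fk,fn,fu,fy,gk,gn,gu,gy,kl,ku,ky,lu,nu,ny,uy
∂2: piv[dfk,dfn,dfu,dku,dky,dny,duy,efy,ekl,elu,fgn,fgu,fgy,fnu,fny] rk=15  ker:fku,gnu,gny,kuy,nuy
rk∂_2=15

rank∂_2=15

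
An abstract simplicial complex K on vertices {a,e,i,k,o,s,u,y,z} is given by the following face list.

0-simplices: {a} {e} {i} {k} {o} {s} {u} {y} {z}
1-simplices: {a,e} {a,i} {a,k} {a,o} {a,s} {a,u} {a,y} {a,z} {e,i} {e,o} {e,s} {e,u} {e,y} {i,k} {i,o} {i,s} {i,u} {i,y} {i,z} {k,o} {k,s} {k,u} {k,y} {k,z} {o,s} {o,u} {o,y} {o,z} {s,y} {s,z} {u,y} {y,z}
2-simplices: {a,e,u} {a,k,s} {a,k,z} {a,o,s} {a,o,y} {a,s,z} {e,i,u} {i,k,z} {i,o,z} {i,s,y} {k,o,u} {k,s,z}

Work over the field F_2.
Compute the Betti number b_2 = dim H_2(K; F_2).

n_0=9 n_1=32 n_2=12  [Z2]
∂1: piv[ae,ai,ak,ao,as,au,ay,az] rk=8  ker:ei,eo,es,eu,ey,ik,io,is,iu,iy,iz,ko,ks,ku,ky,kz,os,ou,oy,oz,sy,sz,uy,yz
∂2: piv[aeu,aks,akz,aos,aoy,asz,eiu,ikz,ioz,isy,kou] rk=11  ker:ksz
b_2=(12−11)−0=1

b_2=1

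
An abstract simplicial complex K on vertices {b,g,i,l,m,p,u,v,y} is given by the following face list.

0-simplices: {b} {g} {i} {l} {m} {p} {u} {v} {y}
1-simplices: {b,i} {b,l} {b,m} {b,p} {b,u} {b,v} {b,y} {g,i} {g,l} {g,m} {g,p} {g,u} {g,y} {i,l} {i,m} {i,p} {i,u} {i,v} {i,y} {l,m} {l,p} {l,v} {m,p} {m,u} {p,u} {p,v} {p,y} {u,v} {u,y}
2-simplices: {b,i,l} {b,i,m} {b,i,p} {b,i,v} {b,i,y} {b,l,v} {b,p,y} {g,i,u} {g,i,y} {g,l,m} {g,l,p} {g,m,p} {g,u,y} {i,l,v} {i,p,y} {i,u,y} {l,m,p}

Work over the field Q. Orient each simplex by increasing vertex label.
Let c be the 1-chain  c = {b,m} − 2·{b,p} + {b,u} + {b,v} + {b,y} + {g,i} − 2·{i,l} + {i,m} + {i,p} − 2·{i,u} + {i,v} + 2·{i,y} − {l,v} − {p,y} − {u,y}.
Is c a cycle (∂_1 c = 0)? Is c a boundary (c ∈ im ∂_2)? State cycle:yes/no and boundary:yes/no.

cycle:no boundary:no

n_0=9 n_1=29 n_2=17  [Q]
∂1: piv[bi,bl,bm,bp,bu,bv,by,gi] rk=8  ker:gl,gm,gp,gu,gy,il,im,ip,iu,iv,iy,lm,lp,lv,mp,mu,pu,pv,py,uv,uy
∂2: piv[bil,bim,bip,biv,biy,blv,bpy,giu,giy,glm,glp,gmp,guy] rk=13  ker:ilv,ipy,iuy,lmp
∂1c = −2·{b} − {g} − {l} + 2·{m} + {v} + {y}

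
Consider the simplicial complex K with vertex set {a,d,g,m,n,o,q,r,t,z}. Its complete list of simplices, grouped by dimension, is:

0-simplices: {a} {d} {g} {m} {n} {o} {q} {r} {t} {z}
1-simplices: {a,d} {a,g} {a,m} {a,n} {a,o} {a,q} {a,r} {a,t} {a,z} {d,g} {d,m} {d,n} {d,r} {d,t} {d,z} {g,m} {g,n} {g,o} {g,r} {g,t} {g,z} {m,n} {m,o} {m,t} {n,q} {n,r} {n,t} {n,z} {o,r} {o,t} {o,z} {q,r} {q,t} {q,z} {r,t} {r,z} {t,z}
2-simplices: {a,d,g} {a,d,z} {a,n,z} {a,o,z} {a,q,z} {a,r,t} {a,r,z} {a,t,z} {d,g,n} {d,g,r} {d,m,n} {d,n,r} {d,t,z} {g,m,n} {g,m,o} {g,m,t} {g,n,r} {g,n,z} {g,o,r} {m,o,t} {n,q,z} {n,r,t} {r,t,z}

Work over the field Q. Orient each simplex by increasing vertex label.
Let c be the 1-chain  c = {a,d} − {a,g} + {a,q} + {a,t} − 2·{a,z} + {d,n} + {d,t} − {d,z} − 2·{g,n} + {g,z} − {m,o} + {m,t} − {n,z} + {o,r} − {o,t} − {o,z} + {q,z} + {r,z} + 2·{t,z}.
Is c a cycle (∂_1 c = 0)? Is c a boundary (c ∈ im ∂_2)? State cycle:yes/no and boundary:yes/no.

n_0=10 n_1=37 n_2=23  [Q]
∂1: piv[ad,ag,am,an,ao,aq,ar,at,az] rk=9  ker:dg,dm,dn,dr,dt,dz,gm,gn,go,gr,gt,gz,mn,mo,mt,nq,nr,nt,nz,or,ot,oz,qr,qt,qz,rt,rz,tz
∂2: piv[adg,adz,anz,aoz,aqz,art,arz,atz,dgn,dgr,dmn,dnr,dtz,gmn,gmo,gmt,gnz,gor,mot,nqz,nrt] rk=21  ker:gnr,rtz
∂1c = 0
c vs im∂2: residual ≠ 0 ⇒ not boundary

cycle:yes boundary:no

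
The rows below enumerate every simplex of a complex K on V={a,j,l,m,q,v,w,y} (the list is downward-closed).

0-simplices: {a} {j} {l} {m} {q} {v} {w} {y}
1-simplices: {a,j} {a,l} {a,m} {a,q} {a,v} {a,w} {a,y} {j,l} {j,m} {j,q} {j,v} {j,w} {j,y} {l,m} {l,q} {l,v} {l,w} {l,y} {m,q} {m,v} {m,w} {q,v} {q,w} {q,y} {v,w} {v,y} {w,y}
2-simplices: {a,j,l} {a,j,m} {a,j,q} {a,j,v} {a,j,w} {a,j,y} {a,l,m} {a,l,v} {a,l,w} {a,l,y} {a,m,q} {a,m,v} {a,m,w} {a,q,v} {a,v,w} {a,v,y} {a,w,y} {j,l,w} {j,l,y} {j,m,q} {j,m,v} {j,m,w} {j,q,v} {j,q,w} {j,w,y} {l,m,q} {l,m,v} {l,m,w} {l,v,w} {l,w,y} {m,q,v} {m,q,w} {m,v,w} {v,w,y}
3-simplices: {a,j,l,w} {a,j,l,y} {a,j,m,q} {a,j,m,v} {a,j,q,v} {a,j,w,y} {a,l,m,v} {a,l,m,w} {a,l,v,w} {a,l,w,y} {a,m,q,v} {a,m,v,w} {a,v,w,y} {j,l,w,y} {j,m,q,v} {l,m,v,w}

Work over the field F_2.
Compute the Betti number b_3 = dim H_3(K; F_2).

b_3=3

n_0=8 n_1=27 n_2=34 n_3=16  [Z2]
∂1: piv[aj,al,am,aq,av,aw,ay] rk=7  ker:jl,jm,jq,jv,jw,jy,lm,lq,lv,lw,ly,mq,mv,mw,qv,qw,qy,vw,vy,wy
∂2: piv[ajl,ajm,ajq,ajv,ajw,ajy,alm,alv,alw,aly,amq,amv,amw,aqv,avw,avy,awy,jqw,lmq] rk=19  ker:jlw,jly,jmq,jmv,jmw,jqv,jwy,lmv,lmw,lvw,lwy,mqv,mqw,mvw,vwy
∂3: piv[ajlw,ajly,ajmq,ajmv,ajqv,ajwy,almv,almw,alvw,alwy,amqv,amvw,avwy] rk=13  ker:jlwy,jmqv,lmvw
b_3=(16−13)−0=3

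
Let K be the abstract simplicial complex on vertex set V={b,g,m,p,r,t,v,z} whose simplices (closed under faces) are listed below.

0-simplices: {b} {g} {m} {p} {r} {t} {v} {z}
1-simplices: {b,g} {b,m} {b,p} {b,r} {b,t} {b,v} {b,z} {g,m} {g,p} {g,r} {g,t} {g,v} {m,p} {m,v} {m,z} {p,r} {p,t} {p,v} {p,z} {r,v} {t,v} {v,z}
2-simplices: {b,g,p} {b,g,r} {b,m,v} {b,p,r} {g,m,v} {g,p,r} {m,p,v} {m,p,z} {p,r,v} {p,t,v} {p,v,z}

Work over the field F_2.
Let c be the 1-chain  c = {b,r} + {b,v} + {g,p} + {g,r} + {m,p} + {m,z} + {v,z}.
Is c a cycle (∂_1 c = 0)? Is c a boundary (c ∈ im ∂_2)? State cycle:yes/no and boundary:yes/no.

cycle:yes boundary:no

n_0=8 n_1=22 n_2=11  [Z2]
∂1: piv[bg,bm,bp,br,bt,bv,bz] rk=7  ker:gm,gp,gr,gt,gv,mp,mv,mz,pr,pt,pv,pz,rv,tv,vz
∂2: piv[bgp,bgr,bmv,bpr,gmv,mpv,mpz,prv,ptv,pvz] rk=10  ker:gpr
∂1c = 0
c vs im∂2: residual ≠ 0 ⇒ not boundary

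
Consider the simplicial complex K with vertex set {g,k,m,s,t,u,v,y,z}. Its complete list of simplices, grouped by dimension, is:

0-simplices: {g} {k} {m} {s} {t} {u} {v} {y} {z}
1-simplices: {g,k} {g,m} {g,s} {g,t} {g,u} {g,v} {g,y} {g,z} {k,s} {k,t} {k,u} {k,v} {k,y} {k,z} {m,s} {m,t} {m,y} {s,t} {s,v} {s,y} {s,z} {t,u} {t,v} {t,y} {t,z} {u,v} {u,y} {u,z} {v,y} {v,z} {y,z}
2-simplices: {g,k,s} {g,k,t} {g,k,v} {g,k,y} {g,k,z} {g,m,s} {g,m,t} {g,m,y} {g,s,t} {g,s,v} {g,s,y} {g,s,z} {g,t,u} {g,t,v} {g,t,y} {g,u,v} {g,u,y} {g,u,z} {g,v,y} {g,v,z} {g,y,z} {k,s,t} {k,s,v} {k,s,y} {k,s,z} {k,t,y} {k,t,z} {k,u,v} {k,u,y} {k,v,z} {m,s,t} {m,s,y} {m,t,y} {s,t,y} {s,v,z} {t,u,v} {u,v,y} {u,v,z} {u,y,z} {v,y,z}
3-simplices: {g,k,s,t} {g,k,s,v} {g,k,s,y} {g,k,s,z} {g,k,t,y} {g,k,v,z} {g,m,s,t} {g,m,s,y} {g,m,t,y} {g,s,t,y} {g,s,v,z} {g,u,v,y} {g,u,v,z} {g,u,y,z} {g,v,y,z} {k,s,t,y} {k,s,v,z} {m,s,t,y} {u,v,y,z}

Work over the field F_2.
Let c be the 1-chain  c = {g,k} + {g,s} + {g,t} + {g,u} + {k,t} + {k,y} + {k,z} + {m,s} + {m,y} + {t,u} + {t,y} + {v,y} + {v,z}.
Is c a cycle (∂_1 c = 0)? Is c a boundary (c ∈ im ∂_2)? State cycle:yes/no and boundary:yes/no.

n_0=9 n_1=31 n_2=40 n_3=19  [Z2]
∂1: piv[gk,gm,gs,gt,gu,gv,gy,gz] rk=8  ker:ks,kt,ku,kv,ky,kz,ms,mt,my,st,sv,sy,sz,tu,tv,ty,tz,uv,uy,uz,vy,vz,yz
∂2: piv[gks,gkt,gkv,gky,gkz,gms,gmt,gmy,gst,gsv,gsy,gsz,gtu,gtv,gty,guv,guy,guz,gvy,gvz,gyz,ktz,kuv] rk=23  ker:kst,ksv,ksy,ksz,kty,kuy,kvz,mst,msy,mty,sty,svz,tuv,uvy,uvz,uyz,vyz
∂3: piv[gkst,gksv,gksy,gksz,gkty,gkvz,gmst,gmsy,gmty,gsty,gsvz,guvy,guvz,guyz,gvyz] rk=15  ker:ksty,ksvz,msty,uvyz
∂1c = 0
c vs im∂2: reduces to 0 ⇒ boundary

cycle:yes boundary:yes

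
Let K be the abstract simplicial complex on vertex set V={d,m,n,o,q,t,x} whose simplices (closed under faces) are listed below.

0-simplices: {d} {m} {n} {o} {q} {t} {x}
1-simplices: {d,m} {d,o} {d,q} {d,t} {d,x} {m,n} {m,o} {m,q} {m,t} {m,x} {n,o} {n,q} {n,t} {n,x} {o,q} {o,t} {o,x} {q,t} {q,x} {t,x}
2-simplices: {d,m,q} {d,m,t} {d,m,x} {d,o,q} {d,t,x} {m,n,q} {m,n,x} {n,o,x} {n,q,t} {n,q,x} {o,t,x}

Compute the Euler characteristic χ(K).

n_0=7 n_1=20 n_2=11
χ=+7−20+11=-2

χ(K)=-2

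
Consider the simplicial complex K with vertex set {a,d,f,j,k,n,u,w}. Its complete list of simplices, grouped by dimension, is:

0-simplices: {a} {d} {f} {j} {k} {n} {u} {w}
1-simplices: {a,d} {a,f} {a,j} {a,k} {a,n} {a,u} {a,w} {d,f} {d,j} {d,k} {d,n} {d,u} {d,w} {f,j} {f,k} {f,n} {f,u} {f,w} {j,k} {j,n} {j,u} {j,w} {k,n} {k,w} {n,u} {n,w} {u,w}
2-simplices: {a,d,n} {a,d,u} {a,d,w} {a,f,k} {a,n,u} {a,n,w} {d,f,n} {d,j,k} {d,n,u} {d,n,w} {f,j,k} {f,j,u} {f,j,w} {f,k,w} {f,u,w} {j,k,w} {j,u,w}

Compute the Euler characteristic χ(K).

χ(K)=-2

n_0=8 n_1=27 n_2=17
χ=+8−27+17=-2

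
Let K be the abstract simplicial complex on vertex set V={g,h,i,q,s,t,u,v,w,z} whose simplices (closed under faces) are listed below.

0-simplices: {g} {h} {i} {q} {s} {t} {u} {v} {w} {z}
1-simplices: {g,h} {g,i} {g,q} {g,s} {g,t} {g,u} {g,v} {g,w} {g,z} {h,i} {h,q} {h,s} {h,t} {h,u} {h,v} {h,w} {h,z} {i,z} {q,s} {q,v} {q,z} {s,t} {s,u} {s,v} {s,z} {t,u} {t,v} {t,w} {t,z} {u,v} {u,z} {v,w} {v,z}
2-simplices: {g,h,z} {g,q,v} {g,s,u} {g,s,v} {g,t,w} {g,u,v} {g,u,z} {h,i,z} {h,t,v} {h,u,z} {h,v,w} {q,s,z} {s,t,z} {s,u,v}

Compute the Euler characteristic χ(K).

n_0=10 n_1=33 n_2=14
χ=+10−33+14=-9

χ(K)=-9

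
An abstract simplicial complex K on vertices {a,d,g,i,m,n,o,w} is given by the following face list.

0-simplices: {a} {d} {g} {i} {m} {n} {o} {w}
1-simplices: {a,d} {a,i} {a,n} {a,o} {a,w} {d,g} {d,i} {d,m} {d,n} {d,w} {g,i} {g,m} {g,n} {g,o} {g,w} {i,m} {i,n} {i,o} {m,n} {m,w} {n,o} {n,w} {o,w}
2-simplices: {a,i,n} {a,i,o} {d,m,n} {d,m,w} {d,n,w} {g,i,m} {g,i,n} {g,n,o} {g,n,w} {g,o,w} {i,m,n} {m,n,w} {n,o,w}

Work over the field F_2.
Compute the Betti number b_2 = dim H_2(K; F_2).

b_2=2

n_0=8 n_1=23 n_2=13  [Z2]
∂1: piv[ad,ai,an,ao,aw,dg,dm] rk=7  ker:di,dn,dw,gi,gm,gn,go,gw,im,in,io,mn,mw,no,nw,ow
∂2: piv[ain,aio,dmn,dmw,dnw,gim,gin,gno,gnw,gow,imn] rk=11  ker:mnw,now
b_2=(13−11)−0=2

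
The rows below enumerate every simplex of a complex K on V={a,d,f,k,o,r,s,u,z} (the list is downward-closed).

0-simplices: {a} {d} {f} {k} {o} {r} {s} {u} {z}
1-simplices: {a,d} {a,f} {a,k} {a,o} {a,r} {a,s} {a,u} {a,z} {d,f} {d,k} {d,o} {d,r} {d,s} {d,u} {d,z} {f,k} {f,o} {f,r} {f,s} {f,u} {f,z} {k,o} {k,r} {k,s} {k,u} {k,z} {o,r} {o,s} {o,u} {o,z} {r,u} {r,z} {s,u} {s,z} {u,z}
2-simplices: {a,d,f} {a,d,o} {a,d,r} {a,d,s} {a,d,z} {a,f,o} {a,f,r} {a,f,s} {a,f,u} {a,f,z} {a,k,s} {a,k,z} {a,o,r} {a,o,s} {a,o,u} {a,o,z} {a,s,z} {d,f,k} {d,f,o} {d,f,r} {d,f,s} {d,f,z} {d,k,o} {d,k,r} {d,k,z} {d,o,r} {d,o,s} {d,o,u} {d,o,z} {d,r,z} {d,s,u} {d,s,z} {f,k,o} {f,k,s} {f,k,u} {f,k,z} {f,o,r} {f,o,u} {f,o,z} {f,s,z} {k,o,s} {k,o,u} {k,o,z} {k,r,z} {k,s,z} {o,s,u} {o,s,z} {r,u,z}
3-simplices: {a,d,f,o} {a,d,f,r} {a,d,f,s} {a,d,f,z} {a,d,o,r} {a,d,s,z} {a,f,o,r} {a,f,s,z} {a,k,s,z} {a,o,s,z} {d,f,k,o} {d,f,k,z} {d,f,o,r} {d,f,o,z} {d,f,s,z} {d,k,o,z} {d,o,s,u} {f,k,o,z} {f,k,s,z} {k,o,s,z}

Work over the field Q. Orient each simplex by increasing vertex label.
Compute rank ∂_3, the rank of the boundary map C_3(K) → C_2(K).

n_0=9 n_1=35 n_2=48 n_3=20  [Q]
∂1: piv[ad,af,ak,ao,ar,as,au,az] rk=8  ker:df,dk,do,dr,ds,du,dz,fk,fo,fr,fs,fu,fz,ko,kr,ks,ku,kz,or,os,ou,oz,ru,rz,su,sz,uz
∂2: piv[adf,ado,adr,ads,adz,afo,afr,afs,afu,afz,aks,akz,aor,aos,aou,aoz,asz,dfk,dko,dkr,dkz,dou,drz,dsu,fku,ruz] rk=26  ker:dfo,dfr,dfs,dfz,dor,dos,doz,dsz,fko,fks,fkz,for,fou,foz,fsz,kos,kou,koz,krz,ksz,osu,osz
∂3: piv[adfo,adfr,adfs,adfz,ador,adsz,afor,afsz,aksz,aosz,dfko,dfkz,dfoz,dkoz,dosu,fksz,kosz] rk=17  ker:dfor,dfsz,fkoz
rk∂_3=17

rank∂_3=17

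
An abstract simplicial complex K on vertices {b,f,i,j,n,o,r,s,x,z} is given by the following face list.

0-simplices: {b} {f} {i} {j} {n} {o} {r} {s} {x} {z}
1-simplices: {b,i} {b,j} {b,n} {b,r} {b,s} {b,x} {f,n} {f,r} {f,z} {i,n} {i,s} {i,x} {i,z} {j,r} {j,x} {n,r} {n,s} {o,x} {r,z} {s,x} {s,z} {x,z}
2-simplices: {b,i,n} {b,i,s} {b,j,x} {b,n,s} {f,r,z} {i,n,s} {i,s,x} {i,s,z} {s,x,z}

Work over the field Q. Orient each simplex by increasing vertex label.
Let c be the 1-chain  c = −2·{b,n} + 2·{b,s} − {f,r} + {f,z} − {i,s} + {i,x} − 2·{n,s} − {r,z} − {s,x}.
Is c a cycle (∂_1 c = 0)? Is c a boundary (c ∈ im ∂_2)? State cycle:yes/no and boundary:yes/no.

cycle:yes boundary:yes

n_0=10 n_1=22 n_2=9  [Q]
∂1: piv[bi,bj,bn,br,bs,bx,fn,fz,ox] rk=9  ker:fr,in,is,ix,iz,jr,jx,nr,ns,rz,sx,sz,xz
∂2: piv[bin,bis,bjx,bns,frz,isx,isz,sxz] rk=8  ker:ins
∂1c = 0
c vs im∂2: reduces to 0 ⇒ boundary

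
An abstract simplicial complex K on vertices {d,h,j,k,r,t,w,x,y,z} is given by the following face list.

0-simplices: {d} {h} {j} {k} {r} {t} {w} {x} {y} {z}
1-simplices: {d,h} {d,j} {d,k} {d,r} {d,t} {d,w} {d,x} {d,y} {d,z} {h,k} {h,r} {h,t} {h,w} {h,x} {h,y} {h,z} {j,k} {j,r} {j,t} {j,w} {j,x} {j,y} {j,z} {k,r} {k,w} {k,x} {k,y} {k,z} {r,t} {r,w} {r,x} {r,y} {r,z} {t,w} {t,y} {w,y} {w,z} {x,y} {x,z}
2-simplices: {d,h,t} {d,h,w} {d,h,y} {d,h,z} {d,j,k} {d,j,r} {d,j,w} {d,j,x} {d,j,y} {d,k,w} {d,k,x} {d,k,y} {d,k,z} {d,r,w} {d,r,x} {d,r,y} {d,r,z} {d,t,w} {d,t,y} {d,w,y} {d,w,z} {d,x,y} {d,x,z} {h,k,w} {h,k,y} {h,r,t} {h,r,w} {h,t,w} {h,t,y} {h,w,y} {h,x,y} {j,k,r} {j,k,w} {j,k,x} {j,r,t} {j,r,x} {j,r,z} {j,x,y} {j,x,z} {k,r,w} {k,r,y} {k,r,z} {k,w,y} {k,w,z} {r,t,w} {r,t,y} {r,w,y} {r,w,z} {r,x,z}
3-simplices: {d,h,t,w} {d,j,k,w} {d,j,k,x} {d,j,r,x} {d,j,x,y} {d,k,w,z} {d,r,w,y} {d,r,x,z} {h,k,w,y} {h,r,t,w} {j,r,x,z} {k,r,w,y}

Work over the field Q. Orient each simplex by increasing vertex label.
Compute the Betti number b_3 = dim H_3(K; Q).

b_3=0

n_0=10 n_1=39 n_2=49 n_3=12  [Q]
∂1: piv[dh,dj,dk,dr,dt,dw,dx,dy,dz] rk=9  ker:hk,hr,ht,hw,hx,hy,hz,jk,jr,jt,jw,jx,jy,jz,kr,kw,kx,ky,kz,rt,rw,rx,ry,rz,tw,ty,wy,wz,xy,xz
∂2: piv[dht,dhw,dhy,dhz,djk,djr,djw,djx,djy,dkw,dkx,dky,dkz,drw,drx,dry,drz,dtw,dty,dwy,dwz,dxy,dxz,hkw,hrt,hrw,hxy,jkr,jrt,jrz] rk=30  ker:hky,htw,hty,hwy,jkw,jkx,jrx,jxy,jxz,krw,kry,krz,kwy,kwz,rtw,rty,rwy,rwz,rxz
∂3: piv[dhtw,djkw,djkx,djrx,djxy,dkwz,drwy,drxz,hkwy,hrtw,jrxz,krwy] rk=12
b_3=(12−12)−0=0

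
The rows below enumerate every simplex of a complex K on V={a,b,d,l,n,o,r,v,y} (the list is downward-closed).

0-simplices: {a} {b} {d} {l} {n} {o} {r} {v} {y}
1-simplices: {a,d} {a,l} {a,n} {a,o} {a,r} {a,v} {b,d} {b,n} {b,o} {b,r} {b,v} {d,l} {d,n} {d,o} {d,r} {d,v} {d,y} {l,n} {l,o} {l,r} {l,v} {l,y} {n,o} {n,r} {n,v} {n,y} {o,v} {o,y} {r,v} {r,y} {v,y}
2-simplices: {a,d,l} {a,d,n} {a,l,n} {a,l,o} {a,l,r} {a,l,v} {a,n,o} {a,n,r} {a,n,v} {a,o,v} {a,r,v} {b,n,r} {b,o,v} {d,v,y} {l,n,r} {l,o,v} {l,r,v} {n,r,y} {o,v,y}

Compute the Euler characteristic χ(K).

n_0=9 n_1=31 n_2=19
χ=+9−31+19=-3

χ(K)=-3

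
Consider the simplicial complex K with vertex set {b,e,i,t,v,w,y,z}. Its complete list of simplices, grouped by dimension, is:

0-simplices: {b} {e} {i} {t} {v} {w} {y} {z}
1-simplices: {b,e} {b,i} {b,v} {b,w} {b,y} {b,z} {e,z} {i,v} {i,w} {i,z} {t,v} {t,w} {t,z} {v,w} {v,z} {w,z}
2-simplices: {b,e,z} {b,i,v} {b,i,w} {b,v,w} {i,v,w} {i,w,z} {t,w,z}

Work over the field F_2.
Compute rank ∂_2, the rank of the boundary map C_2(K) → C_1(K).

n_0=8 n_1=16 n_2=7  [Z2]
∂1: piv[be,bi,bv,bw,by,bz,tv] rk=7  ker:ez,iv,iw,iz,tw,tz,vw,vz,wz
∂2: piv[bez,biv,biw,bvw,iwz,twz] rk=6  ker:ivw
rk∂_2=6

rank∂_2=6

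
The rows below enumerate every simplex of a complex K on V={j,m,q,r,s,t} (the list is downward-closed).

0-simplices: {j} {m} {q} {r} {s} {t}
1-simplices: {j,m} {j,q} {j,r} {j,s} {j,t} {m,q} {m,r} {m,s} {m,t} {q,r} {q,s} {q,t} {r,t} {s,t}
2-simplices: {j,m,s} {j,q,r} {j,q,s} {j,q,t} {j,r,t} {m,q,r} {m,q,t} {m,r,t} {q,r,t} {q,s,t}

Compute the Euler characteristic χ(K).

n_0=6 n_1=14 n_2=10
χ=+6−14+10=2

χ(K)=2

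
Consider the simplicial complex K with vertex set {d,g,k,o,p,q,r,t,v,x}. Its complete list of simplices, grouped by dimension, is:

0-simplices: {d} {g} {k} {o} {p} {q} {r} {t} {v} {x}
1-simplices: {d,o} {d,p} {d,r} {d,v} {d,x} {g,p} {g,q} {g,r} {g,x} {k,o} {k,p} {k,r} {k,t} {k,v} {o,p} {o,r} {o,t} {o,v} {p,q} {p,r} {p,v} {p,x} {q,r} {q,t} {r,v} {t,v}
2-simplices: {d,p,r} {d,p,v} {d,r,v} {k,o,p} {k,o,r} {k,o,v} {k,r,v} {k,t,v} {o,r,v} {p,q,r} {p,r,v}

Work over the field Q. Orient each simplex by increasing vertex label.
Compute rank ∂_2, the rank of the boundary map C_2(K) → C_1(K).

rank∂_2=9

n_0=10 n_1=26 n_2=11  [Q]
∂1: piv[do,dp,dr,dv,dx,gp,gq,ko,kt] rk=9  ker:gr,gx,kp,kr,kv,op,or,ot,ov,pq,pr,pv,px,qr,qt,rv,tv
∂2: piv[dpr,dpv,drv,kop,kor,kov,krv,ktv,pqr] rk=9  ker:orv,prv
rk∂_2=9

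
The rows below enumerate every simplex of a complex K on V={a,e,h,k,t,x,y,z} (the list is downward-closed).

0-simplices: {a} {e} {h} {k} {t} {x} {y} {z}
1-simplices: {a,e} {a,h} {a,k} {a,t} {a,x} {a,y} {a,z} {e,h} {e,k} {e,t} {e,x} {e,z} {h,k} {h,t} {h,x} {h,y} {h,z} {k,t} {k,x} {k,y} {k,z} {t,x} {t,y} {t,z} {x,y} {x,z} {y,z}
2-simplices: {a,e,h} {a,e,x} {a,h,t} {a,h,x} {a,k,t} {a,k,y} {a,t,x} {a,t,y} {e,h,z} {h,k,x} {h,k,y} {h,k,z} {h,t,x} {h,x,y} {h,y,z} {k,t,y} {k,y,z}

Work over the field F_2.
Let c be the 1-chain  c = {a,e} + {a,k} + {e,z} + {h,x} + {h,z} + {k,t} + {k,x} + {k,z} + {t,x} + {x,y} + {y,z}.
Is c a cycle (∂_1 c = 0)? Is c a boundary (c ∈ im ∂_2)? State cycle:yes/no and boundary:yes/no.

n_0=8 n_1=27 n_2=17  [Z2]
∂1: piv[ae,ah,ak,at,ax,ay,az] rk=7  ker:eh,ek,et,ex,ez,hk,ht,hx,hy,hz,kt,kx,ky,kz,tx,ty,tz,xy,xz,yz
∂2: piv[aeh,aex,aht,ahx,akt,aky,atx,aty,ehz,hkx,hky,hkz,hxy,hyz] rk=14  ker:htx,kty,kyz
∂1c = 0
c vs im∂2: reduces to 0 ⇒ boundary

cycle:yes boundary:yes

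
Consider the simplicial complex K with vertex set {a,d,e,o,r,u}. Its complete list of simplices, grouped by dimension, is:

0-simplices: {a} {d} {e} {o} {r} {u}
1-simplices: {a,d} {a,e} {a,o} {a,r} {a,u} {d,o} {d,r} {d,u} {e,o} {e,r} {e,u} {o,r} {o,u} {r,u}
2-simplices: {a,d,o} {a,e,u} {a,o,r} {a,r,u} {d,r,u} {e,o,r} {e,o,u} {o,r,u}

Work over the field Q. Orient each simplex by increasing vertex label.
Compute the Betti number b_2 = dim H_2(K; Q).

b_2=0

n_0=6 n_1=14 n_2=8  [Q]
∂1: piv[ad,ae,ao,ar,au] rk=5  ker:do,dr,du,eo,er,eu,or,ou,ru
∂2: piv[ado,aeu,aor,aru,dru,eor,eou,oru] rk=8
b_2=(8−8)−0=0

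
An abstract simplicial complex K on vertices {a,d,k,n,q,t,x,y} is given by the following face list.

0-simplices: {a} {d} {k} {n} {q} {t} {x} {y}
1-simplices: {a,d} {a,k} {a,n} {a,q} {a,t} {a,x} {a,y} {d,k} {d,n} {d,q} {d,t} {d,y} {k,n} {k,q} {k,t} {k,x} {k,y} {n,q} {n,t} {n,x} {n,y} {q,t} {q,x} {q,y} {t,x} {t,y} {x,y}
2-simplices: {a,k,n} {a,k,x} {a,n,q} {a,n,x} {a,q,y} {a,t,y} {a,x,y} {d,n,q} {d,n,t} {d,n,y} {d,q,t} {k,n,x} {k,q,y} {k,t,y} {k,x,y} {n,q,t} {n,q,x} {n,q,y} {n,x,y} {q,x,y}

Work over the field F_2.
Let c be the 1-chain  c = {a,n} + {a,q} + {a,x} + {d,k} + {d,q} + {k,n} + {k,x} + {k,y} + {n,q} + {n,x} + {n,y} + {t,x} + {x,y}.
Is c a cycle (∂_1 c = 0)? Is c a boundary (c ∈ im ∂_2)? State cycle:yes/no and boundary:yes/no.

n_0=8 n_1=27 n_2=20  [Z2]
∂1: piv[ad,ak,an,aq,at,ax,ay] rk=7  ker:dk,dn,dq,dt,dy,kn,kq,kt,kx,ky,nq,nt,nx,ny,qt,qx,qy,tx,ty,xy
∂2: piv[akn,akx,anq,anx,aqy,aty,axy,dnq,dnt,dny,dqt,kqy,kty,kxy,nqx,nqy] rk=16  ker:knx,nqt,nxy,qxy
∂1c = {a} + {n} + {q} + {t} + {x} + {y}

cycle:no boundary:no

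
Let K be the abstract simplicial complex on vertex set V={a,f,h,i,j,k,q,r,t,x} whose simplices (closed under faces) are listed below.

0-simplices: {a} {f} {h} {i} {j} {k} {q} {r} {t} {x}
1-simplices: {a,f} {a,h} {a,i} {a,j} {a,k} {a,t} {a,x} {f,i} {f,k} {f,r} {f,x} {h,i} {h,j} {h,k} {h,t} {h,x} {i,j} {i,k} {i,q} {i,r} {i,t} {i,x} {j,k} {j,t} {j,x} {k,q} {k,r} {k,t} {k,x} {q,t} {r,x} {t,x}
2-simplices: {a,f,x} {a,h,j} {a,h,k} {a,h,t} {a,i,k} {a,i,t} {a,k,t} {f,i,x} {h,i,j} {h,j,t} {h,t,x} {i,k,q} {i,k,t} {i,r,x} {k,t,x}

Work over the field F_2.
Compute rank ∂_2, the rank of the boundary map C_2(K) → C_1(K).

n_0=10 n_1=32 n_2=15  [Z2]
∂1: piv[af,ah,ai,aj,ak,at,ax,fr,iq] rk=9  ker:fi,fk,fx,hi,hj,hk,ht,hx,ij,ik,ir,it,ix,jk,jt,jx,kq,kr,kt,kx,qt,rx,tx
∂2: piv[afx,ahj,ahk,aht,aik,ait,akt,fix,hij,hjt,htx,ikq,irx,ktx] rk=14  ker:ikt
rk∂_2=14

rank∂_2=14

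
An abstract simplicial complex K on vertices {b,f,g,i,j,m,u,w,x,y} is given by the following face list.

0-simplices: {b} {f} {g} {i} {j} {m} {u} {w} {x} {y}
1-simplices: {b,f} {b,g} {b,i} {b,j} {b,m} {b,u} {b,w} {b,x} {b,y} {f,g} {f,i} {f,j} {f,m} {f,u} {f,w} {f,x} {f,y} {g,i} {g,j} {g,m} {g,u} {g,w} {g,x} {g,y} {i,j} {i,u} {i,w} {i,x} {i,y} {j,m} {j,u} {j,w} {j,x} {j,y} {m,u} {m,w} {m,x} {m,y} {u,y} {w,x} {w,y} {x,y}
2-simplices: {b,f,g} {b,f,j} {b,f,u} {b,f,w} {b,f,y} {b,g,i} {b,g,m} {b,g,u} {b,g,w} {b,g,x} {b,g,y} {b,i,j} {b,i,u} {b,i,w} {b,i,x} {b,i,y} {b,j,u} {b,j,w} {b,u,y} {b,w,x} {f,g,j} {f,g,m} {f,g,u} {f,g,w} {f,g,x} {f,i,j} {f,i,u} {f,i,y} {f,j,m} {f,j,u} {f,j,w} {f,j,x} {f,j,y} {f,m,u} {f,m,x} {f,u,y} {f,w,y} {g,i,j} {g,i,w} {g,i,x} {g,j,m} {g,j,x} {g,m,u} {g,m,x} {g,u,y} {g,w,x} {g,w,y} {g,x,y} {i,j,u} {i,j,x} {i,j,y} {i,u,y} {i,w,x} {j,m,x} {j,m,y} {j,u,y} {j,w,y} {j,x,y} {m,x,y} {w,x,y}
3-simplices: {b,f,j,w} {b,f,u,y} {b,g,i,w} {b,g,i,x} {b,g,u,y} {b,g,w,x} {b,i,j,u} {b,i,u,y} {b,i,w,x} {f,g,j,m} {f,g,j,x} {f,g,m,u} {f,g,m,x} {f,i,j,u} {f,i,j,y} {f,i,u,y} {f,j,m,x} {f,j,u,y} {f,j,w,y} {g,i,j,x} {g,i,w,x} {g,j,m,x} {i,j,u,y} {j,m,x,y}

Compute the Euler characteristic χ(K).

n_0=10 n_1=42 n_2=60 n_3=24
χ=+10−42+60−24=4

χ(K)=4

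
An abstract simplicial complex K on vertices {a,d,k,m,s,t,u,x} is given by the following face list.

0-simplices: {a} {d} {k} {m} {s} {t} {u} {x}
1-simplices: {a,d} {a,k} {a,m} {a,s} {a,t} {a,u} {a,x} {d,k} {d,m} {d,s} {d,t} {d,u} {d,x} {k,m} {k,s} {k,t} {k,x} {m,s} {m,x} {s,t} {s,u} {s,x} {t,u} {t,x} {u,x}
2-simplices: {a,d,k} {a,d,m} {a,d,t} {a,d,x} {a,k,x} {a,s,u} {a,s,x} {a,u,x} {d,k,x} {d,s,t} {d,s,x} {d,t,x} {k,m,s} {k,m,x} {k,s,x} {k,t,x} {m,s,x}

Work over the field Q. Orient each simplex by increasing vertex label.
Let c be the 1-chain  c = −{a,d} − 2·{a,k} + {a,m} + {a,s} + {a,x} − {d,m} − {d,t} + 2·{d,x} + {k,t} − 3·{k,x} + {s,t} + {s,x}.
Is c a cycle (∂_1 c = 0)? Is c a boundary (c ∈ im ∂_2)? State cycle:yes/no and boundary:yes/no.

n_0=8 n_1=25 n_2=17  [Q]
∂1: piv[ad,ak,am,as,at,au,ax] rk=7  ker:dk,dm,ds,dt,du,dx,km,ks,kt,kx,ms,mx,st,su,sx,tu,tx,ux
∂2: piv[adk,adm,adt,adx,akx,asu,asx,aux,dst,dsx,dtx,kms,kmx,ksx,ktx] rk=15  ker:dkx,msx
∂1c = −{d} − {s} + {t} + {x}

cycle:no boundary:no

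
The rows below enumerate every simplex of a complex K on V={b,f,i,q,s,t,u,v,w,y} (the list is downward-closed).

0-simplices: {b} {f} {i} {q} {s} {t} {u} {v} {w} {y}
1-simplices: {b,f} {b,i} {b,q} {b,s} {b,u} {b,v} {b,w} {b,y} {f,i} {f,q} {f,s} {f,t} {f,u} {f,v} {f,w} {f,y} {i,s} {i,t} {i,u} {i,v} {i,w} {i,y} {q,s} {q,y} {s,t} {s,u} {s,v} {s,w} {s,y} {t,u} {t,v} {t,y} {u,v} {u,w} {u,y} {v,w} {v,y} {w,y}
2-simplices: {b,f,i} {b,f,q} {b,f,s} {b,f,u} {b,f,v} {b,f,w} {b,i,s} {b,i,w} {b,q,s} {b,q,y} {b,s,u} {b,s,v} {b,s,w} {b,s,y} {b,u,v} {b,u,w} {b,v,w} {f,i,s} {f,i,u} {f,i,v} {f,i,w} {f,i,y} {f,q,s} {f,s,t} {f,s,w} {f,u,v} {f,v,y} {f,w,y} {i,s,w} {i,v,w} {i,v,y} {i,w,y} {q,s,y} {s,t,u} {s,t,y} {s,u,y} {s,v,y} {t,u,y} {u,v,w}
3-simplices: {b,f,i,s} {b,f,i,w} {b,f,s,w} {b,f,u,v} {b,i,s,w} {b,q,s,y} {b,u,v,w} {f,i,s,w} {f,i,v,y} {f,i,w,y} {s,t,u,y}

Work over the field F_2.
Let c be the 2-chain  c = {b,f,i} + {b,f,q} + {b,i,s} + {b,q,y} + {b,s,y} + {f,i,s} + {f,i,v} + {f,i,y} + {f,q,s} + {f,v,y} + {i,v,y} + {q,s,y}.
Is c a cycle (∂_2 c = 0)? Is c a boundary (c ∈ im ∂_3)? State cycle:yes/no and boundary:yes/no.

n_0=10 n_1=38 n_2=39 n_3=11  [Z2]
∂1: piv[bf,bi,bq,bs,bu,bv,bw,by,ft] rk=9  ker:fi,fq,fs,fu,fv,fw,fy,is,it,iu,iv,iw,iy,qs,qy,st,su,sv,sw,sy,tu,tv,ty,uv,uw,uy,vw,vy,wy
∂2: piv[bfi,bfq,bfs,bfu,bfv,bfw,bis,biw,bqs,bqy,bsu,bsv,bsw,bsy,buv,buw,bvw,fiu,fiv,fiy,fst,fvy,fwy,stu,sty,suy,svy] rk=27  ker:fis,fiw,fqs,fsw,fuv,isw,ivw,ivy,iwy,qsy,tuy,uvw
∂3: piv[bfis,bfiw,bfsw,bfuv,bisw,bqsy,buvw,fivy,fiwy,stuy] rk=10  ker:fisw
∂2c = 0
c vs im∂3: residual ≠ 0 ⇒ not boundary

cycle:yes boundary:no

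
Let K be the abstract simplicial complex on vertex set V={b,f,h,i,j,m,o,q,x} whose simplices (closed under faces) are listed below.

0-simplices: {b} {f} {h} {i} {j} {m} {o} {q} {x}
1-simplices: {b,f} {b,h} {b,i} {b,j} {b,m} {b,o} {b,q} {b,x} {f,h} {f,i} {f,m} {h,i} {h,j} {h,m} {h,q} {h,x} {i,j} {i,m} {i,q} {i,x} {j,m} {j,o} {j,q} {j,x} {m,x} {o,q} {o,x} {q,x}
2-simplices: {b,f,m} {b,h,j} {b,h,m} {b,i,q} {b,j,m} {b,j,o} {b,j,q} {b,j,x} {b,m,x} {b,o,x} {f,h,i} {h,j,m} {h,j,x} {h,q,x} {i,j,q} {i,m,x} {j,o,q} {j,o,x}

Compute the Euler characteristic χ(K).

n_0=9 n_1=28 n_2=18
χ=+9−28+18=-1

χ(K)=-1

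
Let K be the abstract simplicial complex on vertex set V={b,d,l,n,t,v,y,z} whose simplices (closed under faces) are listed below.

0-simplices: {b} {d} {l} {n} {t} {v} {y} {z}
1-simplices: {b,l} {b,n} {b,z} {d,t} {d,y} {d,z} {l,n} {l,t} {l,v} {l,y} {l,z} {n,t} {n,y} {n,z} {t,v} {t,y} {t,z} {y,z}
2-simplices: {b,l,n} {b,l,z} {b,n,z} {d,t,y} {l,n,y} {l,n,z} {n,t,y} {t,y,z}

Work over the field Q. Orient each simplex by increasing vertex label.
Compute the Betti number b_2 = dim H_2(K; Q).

n_0=8 n_1=18 n_2=8  [Q]
∂1: piv[bl,bn,bz,dt,dy,dz,lv] rk=7  ker:ln,lt,ly,lz,nt,ny,nz,tv,ty,tz,yz
∂2: piv[bln,blz,bnz,dty,lny,nty,tyz] rk=7  ker:lnz
b_2=(8−7)−0=1

b_2=1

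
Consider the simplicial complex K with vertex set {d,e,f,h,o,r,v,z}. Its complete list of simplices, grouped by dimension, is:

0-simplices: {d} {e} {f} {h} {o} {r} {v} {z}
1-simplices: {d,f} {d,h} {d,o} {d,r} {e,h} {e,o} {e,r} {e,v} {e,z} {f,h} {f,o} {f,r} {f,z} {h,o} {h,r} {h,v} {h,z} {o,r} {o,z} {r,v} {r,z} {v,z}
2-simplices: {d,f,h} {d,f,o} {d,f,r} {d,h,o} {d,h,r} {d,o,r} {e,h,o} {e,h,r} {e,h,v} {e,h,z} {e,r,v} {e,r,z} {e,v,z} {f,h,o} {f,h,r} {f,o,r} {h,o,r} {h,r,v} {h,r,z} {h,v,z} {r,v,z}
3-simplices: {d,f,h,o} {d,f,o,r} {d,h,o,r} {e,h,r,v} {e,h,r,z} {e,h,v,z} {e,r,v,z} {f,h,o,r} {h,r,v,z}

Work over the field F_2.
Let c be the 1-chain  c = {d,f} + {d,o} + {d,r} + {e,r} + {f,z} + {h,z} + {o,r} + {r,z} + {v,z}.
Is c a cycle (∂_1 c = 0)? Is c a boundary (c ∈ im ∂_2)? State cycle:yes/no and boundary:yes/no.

n_0=8 n_1=22 n_2=21 n_3=9  [Z2]
∂1: piv[df,dh,do,dr,eh,ev,ez] rk=7  ker:eo,er,fh,fo,fr,fz,ho,hr,hv,hz,or,oz,rv,rz,vz
∂2: piv[dfh,dfo,dfr,dho,dhr,dor,eho,ehr,ehv,ehz,erv,erz,evz] rk=13  ker:fho,fhr,for,hor,hrv,hrz,hvz,rvz
∂3: piv[dfho,dfor,dhor,ehrv,ehrz,ehvz,ervz,fhor] rk=8  ker:hrvz
∂1c = {d} + {e} + {h} + {v}

cycle:no boundary:no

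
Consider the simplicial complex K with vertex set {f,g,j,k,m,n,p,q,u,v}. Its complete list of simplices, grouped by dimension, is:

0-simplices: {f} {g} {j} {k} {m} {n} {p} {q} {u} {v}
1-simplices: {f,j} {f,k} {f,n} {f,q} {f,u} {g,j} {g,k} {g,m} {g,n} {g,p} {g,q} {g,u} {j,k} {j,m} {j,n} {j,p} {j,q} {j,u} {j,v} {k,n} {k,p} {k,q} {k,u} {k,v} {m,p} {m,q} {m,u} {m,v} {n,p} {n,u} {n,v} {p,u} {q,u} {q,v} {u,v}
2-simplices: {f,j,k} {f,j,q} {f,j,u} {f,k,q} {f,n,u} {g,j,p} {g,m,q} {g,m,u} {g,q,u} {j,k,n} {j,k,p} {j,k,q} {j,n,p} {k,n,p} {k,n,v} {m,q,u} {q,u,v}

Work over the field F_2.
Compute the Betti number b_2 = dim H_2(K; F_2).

b_2=3

n_0=10 n_1=35 n_2=17  [Z2]
∂1: piv[fj,fk,fn,fq,fu,gj,gm,gp,jv] rk=9  ker:gk,gn,gq,gu,jk,jm,jn,jp,jq,ju,kn,kp,kq,ku,kv,mp,mq,mu,mv,np,nu,nv,pu,qu,qv,uv
∂2: piv[fjk,fjq,fju,fkq,fnu,gjp,gmq,gmu,gqu,jkn,jkp,jnp,knv,quv] rk=14  ker:jkq,knp,mqu
b_2=(17−14)−0=3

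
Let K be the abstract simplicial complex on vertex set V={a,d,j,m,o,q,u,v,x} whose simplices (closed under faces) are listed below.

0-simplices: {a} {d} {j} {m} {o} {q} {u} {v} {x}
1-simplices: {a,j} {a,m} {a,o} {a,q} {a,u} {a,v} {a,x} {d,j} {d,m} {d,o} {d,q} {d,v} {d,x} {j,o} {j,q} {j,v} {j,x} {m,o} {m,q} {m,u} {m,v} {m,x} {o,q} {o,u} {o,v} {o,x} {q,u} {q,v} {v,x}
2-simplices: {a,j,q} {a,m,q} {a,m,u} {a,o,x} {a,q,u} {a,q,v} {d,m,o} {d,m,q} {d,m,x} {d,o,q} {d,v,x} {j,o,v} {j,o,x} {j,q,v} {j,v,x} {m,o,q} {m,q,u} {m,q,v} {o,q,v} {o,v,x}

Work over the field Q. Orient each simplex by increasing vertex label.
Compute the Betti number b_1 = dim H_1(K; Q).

n_0=9 n_1=29 n_2=20  [Q]
∂1: piv[aj,am,ao,aq,au,av,ax,dj] rk=8  ker:dm,do,dq,dv,dx,jo,jq,jv,jx,mo,mq,mu,mv,mx,oq,ou,ov,ox,qu,qv,vx
∂2: piv[ajq,amq,amu,aox,aqu,aqv,dmo,dmq,dmx,doq,dvx,jov,jox,jqv,jvx,mqv,oqv] rk=17  ker:moq,mqu,ovx
b_1=(29−8)−17=4

b_1=4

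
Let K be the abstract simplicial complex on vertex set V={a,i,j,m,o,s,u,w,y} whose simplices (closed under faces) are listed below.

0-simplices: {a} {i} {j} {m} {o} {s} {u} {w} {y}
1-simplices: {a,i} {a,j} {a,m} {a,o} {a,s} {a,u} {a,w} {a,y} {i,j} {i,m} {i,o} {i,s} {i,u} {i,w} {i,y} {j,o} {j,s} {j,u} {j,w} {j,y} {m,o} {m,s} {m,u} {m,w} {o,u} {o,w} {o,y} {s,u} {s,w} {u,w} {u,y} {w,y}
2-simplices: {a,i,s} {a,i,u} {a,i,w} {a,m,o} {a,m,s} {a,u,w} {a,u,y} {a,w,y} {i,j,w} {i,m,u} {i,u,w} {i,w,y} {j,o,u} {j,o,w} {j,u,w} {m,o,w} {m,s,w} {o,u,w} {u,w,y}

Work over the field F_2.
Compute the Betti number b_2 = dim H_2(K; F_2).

n_0=9 n_1=32 n_2=19  [Z2]
∂1: piv[ai,aj,am,ao,as,au,aw,ay] rk=8  ker:ij,im,io,is,iu,iw,iy,jo,js,ju,jw,jy,mo,ms,mu,mw,ou,ow,oy,su,sw,uw,uy,wy
∂2: piv[ais,aiu,aiw,amo,ams,auw,auy,awy,ijw,imu,iwy,jou,jow,juw,mow,msw] rk=16  ker:iuw,ouw,uwy
b_2=(19−16)−0=3

b_2=3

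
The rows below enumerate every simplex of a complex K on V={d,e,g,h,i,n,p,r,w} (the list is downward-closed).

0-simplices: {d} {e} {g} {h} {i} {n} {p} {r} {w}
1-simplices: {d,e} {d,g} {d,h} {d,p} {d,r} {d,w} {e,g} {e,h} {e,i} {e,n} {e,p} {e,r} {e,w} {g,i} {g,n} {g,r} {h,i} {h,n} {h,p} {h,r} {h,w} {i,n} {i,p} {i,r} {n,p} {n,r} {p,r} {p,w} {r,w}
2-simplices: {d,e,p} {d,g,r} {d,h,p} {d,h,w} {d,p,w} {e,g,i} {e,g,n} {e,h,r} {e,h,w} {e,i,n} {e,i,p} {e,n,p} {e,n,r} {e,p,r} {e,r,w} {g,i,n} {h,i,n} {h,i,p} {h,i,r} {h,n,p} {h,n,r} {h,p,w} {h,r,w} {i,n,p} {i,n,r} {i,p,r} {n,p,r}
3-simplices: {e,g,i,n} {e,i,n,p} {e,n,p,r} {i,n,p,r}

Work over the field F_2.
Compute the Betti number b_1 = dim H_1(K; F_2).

n_0=9 n_1=29 n_2=27 n_3=4  [Z2]
∂1: piv[de,dg,dh,dp,dr,dw,ei,en] rk=8  ker:eg,eh,ep,er,ew,gi,gn,gr,hi,hn,hp,hr,hw,in,ip,ir,np,nr,pr,pw,rw
∂2: piv[dep,dgr,dhp,dhw,dpw,egi,egn,ehr,ehw,ein,eip,enp,enr,epr,erw,hin,hip,hir,hnr] rk=19  ker:gin,hnp,hpw,hrw,inp,inr,ipr,npr
∂3: piv[egin,einp,enpr,inpr] rk=4
b_1=(29−8)−19=2

b_1=2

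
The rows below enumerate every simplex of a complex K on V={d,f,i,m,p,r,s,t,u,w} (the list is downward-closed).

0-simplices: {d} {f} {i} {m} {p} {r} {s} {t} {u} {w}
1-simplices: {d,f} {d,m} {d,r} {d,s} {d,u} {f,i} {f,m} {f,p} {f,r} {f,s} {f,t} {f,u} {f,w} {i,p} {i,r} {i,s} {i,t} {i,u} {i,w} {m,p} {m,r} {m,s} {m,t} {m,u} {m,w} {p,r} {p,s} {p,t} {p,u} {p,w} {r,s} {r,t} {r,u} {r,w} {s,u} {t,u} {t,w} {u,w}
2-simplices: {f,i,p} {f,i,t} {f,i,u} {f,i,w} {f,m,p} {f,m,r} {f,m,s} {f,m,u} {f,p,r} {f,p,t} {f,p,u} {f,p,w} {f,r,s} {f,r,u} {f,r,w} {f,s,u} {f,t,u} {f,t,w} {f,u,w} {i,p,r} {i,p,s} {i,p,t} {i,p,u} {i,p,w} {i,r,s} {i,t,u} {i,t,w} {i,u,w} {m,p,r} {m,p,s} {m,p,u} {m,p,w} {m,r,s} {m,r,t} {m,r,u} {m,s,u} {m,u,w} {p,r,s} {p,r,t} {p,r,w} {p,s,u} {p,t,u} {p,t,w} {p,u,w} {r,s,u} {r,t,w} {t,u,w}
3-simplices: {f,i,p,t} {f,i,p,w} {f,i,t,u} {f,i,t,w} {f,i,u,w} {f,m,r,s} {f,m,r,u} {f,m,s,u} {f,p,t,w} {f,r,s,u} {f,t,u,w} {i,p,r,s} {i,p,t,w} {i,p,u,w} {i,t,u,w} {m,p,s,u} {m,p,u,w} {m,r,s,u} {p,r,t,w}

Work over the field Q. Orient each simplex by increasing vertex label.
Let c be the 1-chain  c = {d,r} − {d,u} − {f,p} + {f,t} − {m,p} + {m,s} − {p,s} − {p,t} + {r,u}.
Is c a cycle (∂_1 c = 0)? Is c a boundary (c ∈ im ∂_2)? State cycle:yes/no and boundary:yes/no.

n_0=10 n_1=38 n_2=47 n_3=19  [Q]
∂1: piv[df,dm,dr,ds,du,fi,fp,ft,fw] rk=9  ker:fm,fr,fs,fu,ip,ir,is,it,iu,iw,mp,mr,ms,mt,mu,mw,pr,ps,pt,pu,pw,rs,rt,ru,rw,su,tu,tw,uw
∂2: piv[fip,fit,fiu,fiw,fmp,fmr,fms,fmu,fpr,fpt,fpu,fpw,frs,fru,frw,fsu,ftu,ftw,fuw,ipr,ips,irs,mpw,mrt,prt] rk=25  ker:ipt,ipu,ipw,itu,itw,iuw,mpr,mps,mpu,mrs,mru,msu,muw,prs,prw,psu,ptu,ptw,puw,rsu,rtw,tuw
∂3: piv[fipt,fipw,fitu,fitw,fiuw,fmrs,fmru,fmsu,fptw,frsu,ftuw,iprs,ipuw,mpsu,mpuw,prtw] rk=16  ker:iptw,ituw,mrsu
∂1c = 0
c vs im∂2: residual ≠ 0 ⇒ not boundary

cycle:yes boundary:no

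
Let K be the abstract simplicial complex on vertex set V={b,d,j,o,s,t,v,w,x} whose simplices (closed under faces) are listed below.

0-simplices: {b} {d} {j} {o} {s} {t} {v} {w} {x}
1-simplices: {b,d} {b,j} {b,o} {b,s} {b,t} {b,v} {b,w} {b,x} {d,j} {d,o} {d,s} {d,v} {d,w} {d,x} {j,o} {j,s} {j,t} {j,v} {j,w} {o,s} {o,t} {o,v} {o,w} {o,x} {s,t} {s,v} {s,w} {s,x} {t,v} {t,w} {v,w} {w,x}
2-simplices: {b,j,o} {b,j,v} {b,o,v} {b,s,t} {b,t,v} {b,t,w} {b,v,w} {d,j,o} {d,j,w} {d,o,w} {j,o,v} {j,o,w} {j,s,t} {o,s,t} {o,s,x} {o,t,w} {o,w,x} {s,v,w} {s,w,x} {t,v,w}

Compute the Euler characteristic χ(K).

χ(K)=-3

n_0=9 n_1=32 n_2=20
χ=+9−32+20=-3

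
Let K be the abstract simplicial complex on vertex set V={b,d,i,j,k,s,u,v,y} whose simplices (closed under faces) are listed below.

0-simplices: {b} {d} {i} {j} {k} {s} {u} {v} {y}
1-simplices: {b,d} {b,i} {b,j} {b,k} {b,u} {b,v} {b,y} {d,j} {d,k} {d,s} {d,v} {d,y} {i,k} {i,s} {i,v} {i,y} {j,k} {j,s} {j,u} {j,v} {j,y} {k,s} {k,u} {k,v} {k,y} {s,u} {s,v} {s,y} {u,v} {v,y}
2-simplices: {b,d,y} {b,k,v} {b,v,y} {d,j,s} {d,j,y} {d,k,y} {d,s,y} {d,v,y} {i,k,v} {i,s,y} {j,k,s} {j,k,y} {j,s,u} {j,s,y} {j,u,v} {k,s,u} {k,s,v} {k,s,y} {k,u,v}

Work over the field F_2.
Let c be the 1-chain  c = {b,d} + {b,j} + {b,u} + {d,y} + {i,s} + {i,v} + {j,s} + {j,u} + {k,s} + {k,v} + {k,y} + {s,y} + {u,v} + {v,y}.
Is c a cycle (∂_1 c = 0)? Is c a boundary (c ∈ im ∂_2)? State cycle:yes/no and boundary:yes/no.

n_0=9 n_1=30 n_2=19  [Z2]
∂1: piv[bd,bi,bj,bk,bu,bv,by,ds] rk=8  ker:dj,dk,dv,dy,ik,is,iv,iy,jk,js,ju,jv,jy,ks,ku,kv,ky,su,sv,sy,uv,vy
∂2: piv[bdy,bkv,bvy,djs,djy,dky,dsy,dvy,ikv,isy,jks,jky,jsu,juv,ksu,ksv,kuv] rk=17  ker:jsy,ksy
∂1c = {b} + {j} + {k} + {u}

cycle:no boundary:no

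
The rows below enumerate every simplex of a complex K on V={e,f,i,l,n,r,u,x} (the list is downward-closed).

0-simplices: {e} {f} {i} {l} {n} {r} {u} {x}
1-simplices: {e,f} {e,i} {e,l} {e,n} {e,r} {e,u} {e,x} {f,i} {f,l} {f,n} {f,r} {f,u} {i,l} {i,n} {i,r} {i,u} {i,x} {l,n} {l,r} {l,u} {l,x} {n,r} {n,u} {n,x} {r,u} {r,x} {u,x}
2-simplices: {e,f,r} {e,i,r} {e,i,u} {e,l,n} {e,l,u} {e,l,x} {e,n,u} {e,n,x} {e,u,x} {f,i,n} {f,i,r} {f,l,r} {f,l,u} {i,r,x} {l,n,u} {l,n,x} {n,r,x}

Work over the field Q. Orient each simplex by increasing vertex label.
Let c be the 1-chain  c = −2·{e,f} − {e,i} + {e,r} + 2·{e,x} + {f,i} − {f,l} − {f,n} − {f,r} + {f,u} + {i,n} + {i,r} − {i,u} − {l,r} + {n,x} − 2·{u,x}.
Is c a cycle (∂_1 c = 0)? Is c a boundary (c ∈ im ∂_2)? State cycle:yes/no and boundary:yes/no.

n_0=8 n_1=27 n_2=17  [Q]
∂1: piv[ef,ei,el,en,er,eu,ex] rk=7  ker:fi,fl,fn,fr,fu,il,in,ir,iu,ix,ln,lr,lu,lx,nr,nu,nx,ru,rx,ux
∂2: piv[efr,eir,eiu,eln,elu,elx,enu,enx,eux,fin,fir,flr,flu,irx,nrx] rk=15  ker:lnu,lnx
∂1c = −{f} − {i} − {n} + 2·{u} + {x}

cycle:no boundary:no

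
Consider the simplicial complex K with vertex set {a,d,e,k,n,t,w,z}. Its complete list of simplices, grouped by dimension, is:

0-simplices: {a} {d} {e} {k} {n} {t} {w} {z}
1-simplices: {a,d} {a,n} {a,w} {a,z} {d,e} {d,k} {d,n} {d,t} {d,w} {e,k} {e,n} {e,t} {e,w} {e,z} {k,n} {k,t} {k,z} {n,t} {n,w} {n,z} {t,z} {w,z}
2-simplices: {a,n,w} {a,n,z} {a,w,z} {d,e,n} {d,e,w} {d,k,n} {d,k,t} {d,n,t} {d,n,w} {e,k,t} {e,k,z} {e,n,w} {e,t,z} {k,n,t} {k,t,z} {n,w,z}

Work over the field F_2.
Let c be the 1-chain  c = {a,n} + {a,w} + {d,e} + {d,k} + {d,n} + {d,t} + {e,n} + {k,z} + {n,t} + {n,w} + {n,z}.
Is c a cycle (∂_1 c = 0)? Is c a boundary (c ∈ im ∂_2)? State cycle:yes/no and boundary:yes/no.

cycle:yes boundary:no

n_0=8 n_1=22 n_2=16  [Z2]
∂1: piv[ad,an,aw,az,de,dk,dt] rk=7  ker:dn,dw,ek,en,et,ew,ez,kn,kt,kz,nt,nw,nz,tz,wz
∂2: piv[anw,anz,awz,den,dew,dkn,dkt,dnt,dnw,ekt,ekz,etz] rk=12  ker:enw,knt,ktz,nwz
∂1c = 0
c vs im∂2: residual ≠ 0 ⇒ not boundary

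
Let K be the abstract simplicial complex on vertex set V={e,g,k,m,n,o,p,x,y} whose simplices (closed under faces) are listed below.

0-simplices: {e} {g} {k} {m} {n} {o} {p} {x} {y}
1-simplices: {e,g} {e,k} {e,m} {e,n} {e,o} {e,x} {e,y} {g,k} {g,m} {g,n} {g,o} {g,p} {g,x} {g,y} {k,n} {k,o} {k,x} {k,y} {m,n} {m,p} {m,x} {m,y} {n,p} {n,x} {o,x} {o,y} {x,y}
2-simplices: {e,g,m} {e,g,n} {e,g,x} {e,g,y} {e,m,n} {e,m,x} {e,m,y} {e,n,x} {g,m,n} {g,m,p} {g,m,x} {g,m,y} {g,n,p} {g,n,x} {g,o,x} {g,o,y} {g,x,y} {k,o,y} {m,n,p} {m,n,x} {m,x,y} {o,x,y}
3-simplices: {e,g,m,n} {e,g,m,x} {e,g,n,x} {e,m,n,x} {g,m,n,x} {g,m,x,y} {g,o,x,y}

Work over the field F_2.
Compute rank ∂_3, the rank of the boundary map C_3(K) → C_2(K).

rank∂_3=6

n_0=9 n_1=27 n_2=22 n_3=7  [Z2]
∂1: piv[eg,ek,em,en,eo,ex,ey,gp] rk=8  ker:gk,gm,gn,go,gx,gy,kn,ko,kx,ky,mn,mp,mx,my,np,nx,ox,oy,xy
∂2: piv[egm,egn,egx,egy,emn,emx,emy,enx,gmp,gnp,gox,goy,gxy,koy] rk=14  ker:gmn,gmx,gmy,gnx,mnp,mnx,mxy,oxy
∂3: piv[egmn,egmx,egnx,emnx,gmxy,goxy] rk=6  ker:gmnx
rk∂_3=6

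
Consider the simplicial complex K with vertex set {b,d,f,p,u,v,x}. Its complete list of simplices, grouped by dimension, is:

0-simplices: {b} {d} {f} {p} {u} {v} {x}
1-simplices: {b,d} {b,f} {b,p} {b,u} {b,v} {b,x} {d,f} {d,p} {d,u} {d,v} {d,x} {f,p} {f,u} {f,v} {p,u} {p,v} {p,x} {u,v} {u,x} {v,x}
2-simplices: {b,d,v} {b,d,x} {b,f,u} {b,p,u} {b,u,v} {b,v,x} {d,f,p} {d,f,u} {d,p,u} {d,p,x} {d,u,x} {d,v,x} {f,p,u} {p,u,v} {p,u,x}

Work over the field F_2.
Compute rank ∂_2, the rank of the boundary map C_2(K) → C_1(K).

rank∂_2=12

n_0=7 n_1=20 n_2=15  [Z2]
∂1: piv[bd,bf,bp,bu,bv,bx] rk=6  ker:df,dp,du,dv,dx,fp,fu,fv,pu,pv,px,uv,ux,vx
∂2: piv[bdv,bdx,bfu,bpu,buv,bvx,dfp,dfu,dpu,dpx,dux,puv] rk=12  ker:dvx,fpu,pux
rk∂_2=12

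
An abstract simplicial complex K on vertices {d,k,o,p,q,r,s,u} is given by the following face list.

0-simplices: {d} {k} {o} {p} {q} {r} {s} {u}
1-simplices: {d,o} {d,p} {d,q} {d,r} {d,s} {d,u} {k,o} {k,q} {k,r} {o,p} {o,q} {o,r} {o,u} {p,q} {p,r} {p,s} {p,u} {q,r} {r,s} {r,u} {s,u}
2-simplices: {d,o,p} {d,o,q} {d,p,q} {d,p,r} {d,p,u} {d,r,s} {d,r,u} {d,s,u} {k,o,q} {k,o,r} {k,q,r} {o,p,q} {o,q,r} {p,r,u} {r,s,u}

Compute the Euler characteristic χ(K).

χ(K)=2

n_0=8 n_1=21 n_2=15
χ=+8−21+15=2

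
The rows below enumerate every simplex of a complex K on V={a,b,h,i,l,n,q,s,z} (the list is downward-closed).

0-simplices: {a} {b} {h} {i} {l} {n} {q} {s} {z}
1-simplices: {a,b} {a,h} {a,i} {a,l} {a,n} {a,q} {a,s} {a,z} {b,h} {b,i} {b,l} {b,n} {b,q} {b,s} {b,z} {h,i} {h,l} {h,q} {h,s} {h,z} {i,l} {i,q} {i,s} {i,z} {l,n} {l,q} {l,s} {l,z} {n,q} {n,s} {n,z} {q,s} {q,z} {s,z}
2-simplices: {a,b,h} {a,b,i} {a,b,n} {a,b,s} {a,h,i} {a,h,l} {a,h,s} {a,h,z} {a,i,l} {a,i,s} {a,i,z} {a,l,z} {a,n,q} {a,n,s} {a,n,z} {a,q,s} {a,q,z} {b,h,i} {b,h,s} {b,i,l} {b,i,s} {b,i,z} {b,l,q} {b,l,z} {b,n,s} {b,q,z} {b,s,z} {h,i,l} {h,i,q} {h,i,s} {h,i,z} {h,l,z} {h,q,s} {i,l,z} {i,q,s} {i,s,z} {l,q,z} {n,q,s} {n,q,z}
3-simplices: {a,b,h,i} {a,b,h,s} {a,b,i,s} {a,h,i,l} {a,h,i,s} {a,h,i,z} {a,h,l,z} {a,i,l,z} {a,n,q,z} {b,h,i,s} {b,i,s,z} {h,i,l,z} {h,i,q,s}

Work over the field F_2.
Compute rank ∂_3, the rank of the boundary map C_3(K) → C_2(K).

rank∂_3=11

n_0=9 n_1=34 n_2=39 n_3=13  [Z2]
∂1: piv[ab,ah,ai,al,an,aq,as,az] rk=8  ker:bh,bi,bl,bn,bq,bs,bz,hi,hl,hq,hs,hz,il,iq,is,iz,ln,lq,ls,lz,nq,ns,nz,qs,qz,sz
∂2: piv[abh,abi,abn,abs,ahi,ahl,ahs,ahz,ail,ais,aiz,alz,anq,ans,anz,aqs,aqz,bil,biz,blq,bqz,bsz,hiq,hqs] rk=24  ker:bhi,bhs,bis,blz,bns,hil,his,hiz,hlz,ilz,iqs,isz,lqz,nqs,nqz
∂3: piv[abhi,abhs,abis,ahil,ahis,ahiz,ahlz,ailz,anqz,bisz,hiqs] rk=11  ker:bhis,hilz
rk∂_3=11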